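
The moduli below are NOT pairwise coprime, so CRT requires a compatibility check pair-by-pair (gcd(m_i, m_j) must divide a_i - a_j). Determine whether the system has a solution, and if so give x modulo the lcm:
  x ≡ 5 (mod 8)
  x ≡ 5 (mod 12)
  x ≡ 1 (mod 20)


Moduli 8, 12, 20 are not pairwise coprime, so CRT works modulo lcm(m_i) when all pairwise compatibility conditions hold.
Pairwise compatibility: gcd(m_i, m_j) must divide a_i - a_j for every pair.
Merge one congruence at a time:
  Start: x ≡ 5 (mod 8).
  Combine with x ≡ 5 (mod 12): gcd(8, 12) = 4; 5 - 5 = 0, which IS divisible by 4, so compatible.
    Write x = 5 + 8·t and substitute into x ≡ 5 (mod 12): 8·t ≡ 5 − 5 = 0 (mod 12).
    Divide the congruence (and modulus) by g = 4: 2·t ≡ 0 (mod 3).
    The inverse of 2 mod 3 is 2 (since 2·2 = 4 = 1·3 + 1), so t ≡ 2·0 = 0 ≡ 0 (mod 3).
    Then x = 5 + 8·0 = 5, valid modulo lcm(8, 12) = 24: x ≡ 5 (mod 24).
  Combine with x ≡ 1 (mod 20): gcd(24, 20) = 4; 1 - 5 = -4, which IS divisible by 4, so compatible.
    Write x = 5 + 24·t and substitute into x ≡ 1 (mod 20): 24·t ≡ 1 − 5 = -4 (mod 20).
    Divide the congruence (and modulus) by g = 4: 6·t ≡ -1 (mod 5).
    Reduce coefficients mod 5: 1·t ≡ 4 (mod 5).
    So t ≡ 4 (mod 5).
    Then x = 5 + 24·4 = 101, valid modulo lcm(24, 20) = 120: x ≡ 101 (mod 120).
Verify: 101 mod 8 = 5, 101 mod 12 = 5, 101 mod 20 = 1.

x ≡ 101 (mod 120).


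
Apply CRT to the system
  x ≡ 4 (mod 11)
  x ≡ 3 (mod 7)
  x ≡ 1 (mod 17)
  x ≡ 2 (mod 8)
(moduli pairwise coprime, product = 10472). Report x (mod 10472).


Product of moduli M = 11 · 7 · 17 · 8 = 10472.
Merge one congruence at a time:
  Start: x ≡ 4 (mod 11).
  Combine with x ≡ 3 (mod 7); new modulus lcm = 77.
    Write x = 4 + 11·t and substitute into x ≡ 3 (mod 7): 11·t ≡ 3 − 4 = -1 (mod 7).
    Reduce coefficients mod 7: 4·t ≡ 6 (mod 7).
    The inverse of 4 mod 7 is 2 (since 4·2 = 8 = 1·7 + 1), so t ≡ 2·6 = 12 ≡ 5 (mod 7).
    Then x = 4 + 11·5 = 59, valid modulo lcm(11, 7) = 77: x ≡ 59 (mod 77).
  Combine with x ≡ 1 (mod 17); new modulus lcm = 1309.
    Write x = 59 + 77·t and substitute into x ≡ 1 (mod 17): 77·t ≡ 1 − 59 = -58 (mod 17).
    Reduce coefficients mod 17: 9·t ≡ 10 (mod 17).
    The inverse of 9 mod 17 is 2 (since 9·2 = 18 = 1·17 + 1), so t ≡ 2·10 = 20 ≡ 3 (mod 17).
    Then x = 59 + 77·3 = 290, valid modulo lcm(77, 17) = 1309: x ≡ 290 (mod 1309).
  Combine with x ≡ 2 (mod 8); new modulus lcm = 10472.
    Write x = 290 + 1309·t and substitute into x ≡ 2 (mod 8): 1309·t ≡ 2 − 290 = -288 (mod 8).
    Reduce coefficients mod 8: 5·t ≡ 0 (mod 8).
    The inverse of 5 mod 8 is 5 (since 5·5 = 25 = 3·8 + 1), so t ≡ 5·0 = 0 ≡ 0 (mod 8).
    Then x = 290 + 1309·0 = 290, valid modulo lcm(1309, 8) = 10472: x ≡ 290 (mod 10472).
Verify against each original: 290 mod 11 = 4, 290 mod 7 = 3, 290 mod 17 = 1, 290 mod 8 = 2.

x ≡ 290 (mod 10472).


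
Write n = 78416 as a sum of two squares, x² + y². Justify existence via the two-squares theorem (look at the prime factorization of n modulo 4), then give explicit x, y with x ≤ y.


Step 1: Factor n = 78416 = 2^4 · 13^2 · 29.
Step 2: Check the mod-4 condition on each prime factor: 2 = 2 (special); 13 ≡ 1 (mod 4), exponent 2; 29 ≡ 1 (mod 4), exponent 1.
All primes ≡ 3 (mod 4) appear to even exponent (or don't appear), so by the two-squares theorem n IS expressible as a sum of two squares.
Step 3: Build a representation. Group n = k² · m with k = 4 and m = 13 · 13 · 29 = 4901 (a product of primes ≡ 1 (mod 4)); a representation of m scales to one of n via (k·x)² + (k·y)² = k²(x² + y²). Each prime p ≡ 1 (mod 4) is itself a sum of two squares; find a² by testing p − a² for a perfect square:
  13: 13 − 1² = 12, 13 − 2² = 9 = 3² ⇒ 13 = 2² + 3².
  29: 29 − 1² = 28, 29 − 2² = 25 = 5² ⇒ 29 = 2² + 5².
  Combine using the Brahmagupta–Fibonacci identity (a² + b²)(c² + d²) = (ac − bd)² + (ad + bc)² = (ac + bd)² + (ad − bc)²:
  13 · 13 = 169: from (2² + 3²)(2² + 3²), take (2·2 − 3·3, 2·3 + 3·2) = (4 − 9, 6 + 6) = (-5, 12); dropping signs (only squares matter) gives (5, 12); check 5² + 12² = 25 + 144 = 169 ✓.
  169 · 29 = 4901: from (5² + 12²)(2² + 5²), take (5·2 − 12·5, 5·5 + 12·2) = (10 − 60, 25 + 24) = (-50, 49); dropping signs (only squares matter) gives (50, 49); check 50² + 49² = 2500 + 2401 = 4901 ✓.
  Scale by k = 4: (4·50, 4·49) = (200, 196).
Step 4: Order so x ≤ y and verify: 196² + 200² = 38416 + 40000 = 78416 = n. ✓

n = 78416 = 196² + 200² (one valid representation with x ≤ y).


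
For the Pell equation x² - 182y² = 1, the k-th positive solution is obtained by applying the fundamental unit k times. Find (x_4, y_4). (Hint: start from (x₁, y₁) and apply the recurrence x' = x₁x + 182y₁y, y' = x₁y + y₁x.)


Step 1: Find the fundamental solution (x₁, y₁) of x² - 182y² = 1.
  Expand √182 as a continued fraction. a₀ = ⌊√182⌋ = 13; iterate m_{k+1} = d_k·a_k − m_k, d_{k+1} = (182 − m_{k+1}²)/d_k, a_{k+1} = ⌊(a₀ + m_{k+1})/d_{k+1}⌋ (starting m₀ = 0, d₀ = 1), with convergents p_k = a_k·p_{k-1} + p_{k-2}, q_k = a_k·q_{k-1} + q_{k-2} (p₋₁ = 1, q₋₁ = 0):
  k = 0: a₀ = 13; p₀/q₀ = 13/1; p₀² − 182·q₀² = 169 − 182 = -13.
  k = 1: m = 13, d = 13, a = ⌊(13 + 13)/13⌋ = 2; p/q = (2·13 + 1)/(2·1 + 0) = 27/2; p² − 182·q² = 729 − 728 = 1.
  The first convergent with p² − 182·q² = 1 gives the fundamental solution (x₁, y₁) = (27, 2).
Step 2: Apply the recurrence (x_{n+1}, y_{n+1}) = (x₁x_n + 182y₁y_n, x₁y_n + y₁x_n) repeatedly.
  From (x_1, y_1) = (27, 2): x_2 = 27·27 + 182·2·2 = 1457; y_2 = 27·2 + 2·27 = 108.
  From (x_2, y_2) = (1457, 108): x_3 = 27·1457 + 182·2·108 = 78651; y_3 = 27·108 + 2·1457 = 5830.
  From (x_3, y_3) = (78651, 5830): x_4 = 27·78651 + 182·2·5830 = 4245697; y_4 = 27·5830 + 2·78651 = 314712.
Step 3: Verify x_4² - 182·y_4² = 18025943015809 - 18025943015808 = 1 (should be 1). ✓

(x_1, y_1) = (27, 2); (x_4, y_4) = (4245697, 314712).


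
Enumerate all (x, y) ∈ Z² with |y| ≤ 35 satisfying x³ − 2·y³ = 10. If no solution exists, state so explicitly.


The equation is x³ - 2y³ = 10. For fixed y, x³ = 2·y³ + 10, so a solution requires the RHS to be a perfect cube.
Strategy: iterate y from -35 to 35, compute RHS = 2·y³ + 10, and check whether it is a (positive or negative) perfect cube.
Check small values of y:
  y = 0: RHS = 10 is not a perfect cube.
  y = 1: RHS = 12 is not a perfect cube.
  y = -1: RHS = 8 = (2)³ ⇒ x = 2 works.
  y = 2: RHS = 26 is not a perfect cube.
  y = -2: RHS = -6 is not a perfect cube.
  y = 3: RHS = 64 = (4)³ ⇒ x = 4 works.
  y = -3: RHS = -44 is not a perfect cube.
Continuing the search up to |y| = 35 finds no further solutions beyond those listed.
Collected solutions: (2, -1), (4, 3).

Solutions (with |y| ≤ 35): (2, -1), (4, 3).


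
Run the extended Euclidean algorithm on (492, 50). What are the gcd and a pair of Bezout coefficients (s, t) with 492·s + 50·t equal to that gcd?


Euclidean algorithm on (492, 50) — divide until remainder is 0:
  492 = 9 · 50 + 42
  50 = 1 · 42 + 8
  42 = 5 · 8 + 2
  8 = 4 · 2 + 0
gcd(492, 50) = 2.
Track Bezout coefficients alongside the remainders: start with r₀ = 492 = a·1 + b·0 (s = 1, t = 0) and r₁ = 50 = a·0 + b·1 (s = 0, t = 1); each new remainder r_{k+1} = r_{k-1} − q_k·r_k inherits s_{k+1} = s_{k-1} − q_k·s_k, t_{k+1} = t_{k-1} − q_k·t_k, so r_k = a·s_k + b·t_k at every step:
  q = 9: r = 42, s = 1 − 9·0 = 1, t = 0 − 9·1 = -9  (check: 492·1 + 50·(-9) = 42)
  q = 1: r = 8, s = 0 − 1·1 = -1, t = 1 − 1·(-9) = 10  (check: 492·(-1) + 50·10 = 8)
  q = 5: r = 2, s = 1 − 5·(-1) = 6, t = -9 − 5·10 = -59  (check: 492·6 + 50·(-59) = 2)
The row with r = 2 (the gcd) gives the Bezout coefficients s = 6, t = -59.
Result: 492 · (6) + 50 · (-59) = 2.

gcd(492, 50) = 2; s = 6, t = -59 (check: 492·6 + 50·(-59) = 2).


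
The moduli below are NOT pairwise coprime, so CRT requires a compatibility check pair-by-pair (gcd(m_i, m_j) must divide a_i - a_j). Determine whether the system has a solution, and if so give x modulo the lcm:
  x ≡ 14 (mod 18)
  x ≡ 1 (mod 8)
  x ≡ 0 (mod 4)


Moduli 18, 8, 4 are not pairwise coprime, so CRT works modulo lcm(m_i) when all pairwise compatibility conditions hold.
Pairwise compatibility: gcd(m_i, m_j) must divide a_i - a_j for every pair.
Merge one congruence at a time:
  Start: x ≡ 14 (mod 18).
  Combine with x ≡ 1 (mod 8): gcd(18, 8) = 2, and 1 - 14 = -13 is NOT divisible by 2.
    ⇒ system is inconsistent (no integer solution).

No solution (the system is inconsistent).


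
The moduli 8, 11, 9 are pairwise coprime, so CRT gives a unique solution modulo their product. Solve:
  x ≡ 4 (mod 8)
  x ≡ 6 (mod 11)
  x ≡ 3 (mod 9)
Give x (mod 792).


Moduli 8, 11, 9 are pairwise coprime; by CRT there is a unique solution modulo M = 8 · 11 · 9 = 792.
Solve pairwise, accumulating the modulus:
  Start with x ≡ 4 (mod 8).
  Combine with x ≡ 6 (mod 11): since gcd(8, 11) = 1, we get a unique residue mod 88.
    Write x = 4 + 8·t and substitute into x ≡ 6 (mod 11): 8·t ≡ 6 − 4 = 2 (mod 11).
    The inverse of 8 mod 11 is 7 (since 8·7 = 56 = 5·11 + 1), so t ≡ 7·2 = 14 ≡ 3 (mod 11).
    Then x = 4 + 8·3 = 28, valid modulo lcm(8, 11) = 88: x ≡ 28 (mod 88).
  Combine with x ≡ 3 (mod 9): since gcd(88, 9) = 1, we get a unique residue mod 792.
    Write x = 28 + 88·t and substitute into x ≡ 3 (mod 9): 88·t ≡ 3 − 28 = -25 (mod 9).
    Reduce coefficients mod 9: 7·t ≡ 2 (mod 9).
    The inverse of 7 mod 9 is 4 (since 7·4 = 28 = 3·9 + 1), so t ≡ 4·2 = 8 ≡ 8 (mod 9).
    Then x = 28 + 88·8 = 732, valid modulo lcm(88, 9) = 792: x ≡ 732 (mod 792).
Verify: 732 mod 8 = 4 ✓, 732 mod 11 = 6 ✓, 732 mod 9 = 3 ✓.

x ≡ 732 (mod 792).


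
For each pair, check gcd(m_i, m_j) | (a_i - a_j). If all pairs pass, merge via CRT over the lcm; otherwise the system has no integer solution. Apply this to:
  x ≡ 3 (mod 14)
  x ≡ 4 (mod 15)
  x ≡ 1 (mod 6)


Moduli 14, 15, 6 are not pairwise coprime, so CRT works modulo lcm(m_i) when all pairwise compatibility conditions hold.
Pairwise compatibility: gcd(m_i, m_j) must divide a_i - a_j for every pair.
Merge one congruence at a time:
  Start: x ≡ 3 (mod 14).
  Combine with x ≡ 4 (mod 15): gcd(14, 15) = 1; 4 - 3 = 1, which IS divisible by 1, so compatible.
    Write x = 3 + 14·t and substitute into x ≡ 4 (mod 15): 14·t ≡ 4 − 3 = 1 (mod 15).
    The inverse of 14 mod 15 is 14 (since 14·14 = 196 = 13·15 + 1), so t ≡ 14·1 = 14 ≡ 14 (mod 15).
    Then x = 3 + 14·14 = 199, valid modulo lcm(14, 15) = 210: x ≡ 199 (mod 210).
  Combine with x ≡ 1 (mod 6): gcd(210, 6) = 6; 1 - 199 = -198, which IS divisible by 6, so compatible.
    Write x = 199 + 210·t and substitute into x ≡ 1 (mod 6): 210·t ≡ 1 − 199 = -198 (mod 6).
    Divide the congruence (and modulus) by g = 6: 35·t ≡ -33 (mod 1).
    Modulo 1 every t works; take t = 0.
    Then x = 199 + 210·0 = 199, valid modulo lcm(210, 6) = 210: x ≡ 199 (mod 210).
Verify: 199 mod 14 = 3, 199 mod 15 = 4, 199 mod 6 = 1.

x ≡ 199 (mod 210).


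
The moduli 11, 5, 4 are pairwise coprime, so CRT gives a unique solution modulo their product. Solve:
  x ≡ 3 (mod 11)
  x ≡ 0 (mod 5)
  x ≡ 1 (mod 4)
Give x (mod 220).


Moduli 11, 5, 4 are pairwise coprime; by CRT there is a unique solution modulo M = 11 · 5 · 4 = 220.
Solve pairwise, accumulating the modulus:
  Start with x ≡ 3 (mod 11).
  Combine with x ≡ 0 (mod 5): since gcd(11, 5) = 1, we get a unique residue mod 55.
    Write x = 3 + 11·t and substitute into x ≡ 0 (mod 5): 11·t ≡ 0 − 3 = -3 (mod 5).
    Reduce coefficients mod 5: 1·t ≡ 2 (mod 5).
    So t ≡ 2 (mod 5).
    Then x = 3 + 11·2 = 25, valid modulo lcm(11, 5) = 55: x ≡ 25 (mod 55).
  Combine with x ≡ 1 (mod 4): since gcd(55, 4) = 1, we get a unique residue mod 220.
    Write x = 25 + 55·t and substitute into x ≡ 1 (mod 4): 55·t ≡ 1 − 25 = -24 (mod 4).
    Reduce coefficients mod 4: 3·t ≡ 0 (mod 4).
    The inverse of 3 mod 4 is 3 (since 3·3 = 9 = 2·4 + 1), so t ≡ 3·0 = 0 ≡ 0 (mod 4).
    Then x = 25 + 55·0 = 25, valid modulo lcm(55, 4) = 220: x ≡ 25 (mod 220).
Verify: 25 mod 11 = 3 ✓, 25 mod 5 = 0 ✓, 25 mod 4 = 1 ✓.

x ≡ 25 (mod 220).


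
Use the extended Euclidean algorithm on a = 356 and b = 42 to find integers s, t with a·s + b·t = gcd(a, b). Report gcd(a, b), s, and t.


Euclidean algorithm on (356, 42) — divide until remainder is 0:
  356 = 8 · 42 + 20
  42 = 2 · 20 + 2
  20 = 10 · 2 + 0
gcd(356, 42) = 2.
Track Bezout coefficients alongside the remainders: start with r₀ = 356 = a·1 + b·0 (s = 1, t = 0) and r₁ = 42 = a·0 + b·1 (s = 0, t = 1); each new remainder r_{k+1} = r_{k-1} − q_k·r_k inherits s_{k+1} = s_{k-1} − q_k·s_k, t_{k+1} = t_{k-1} − q_k·t_k, so r_k = a·s_k + b·t_k at every step:
  q = 8: r = 20, s = 1 − 8·0 = 1, t = 0 − 8·1 = -8  (check: 356·1 + 42·(-8) = 20)
  q = 2: r = 2, s = 0 − 2·1 = -2, t = 1 − 2·(-8) = 17  (check: 356·(-2) + 42·17 = 2)
The row with r = 2 (the gcd) gives the Bezout coefficients s = -2, t = 17.
Result: 356 · (-2) + 42 · (17) = 2.

gcd(356, 42) = 2; s = -2, t = 17 (check: 356·(-2) + 42·17 = 2).


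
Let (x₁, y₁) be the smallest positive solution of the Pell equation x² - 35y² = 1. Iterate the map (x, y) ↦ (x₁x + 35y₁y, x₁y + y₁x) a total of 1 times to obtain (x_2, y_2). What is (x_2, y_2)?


Step 1: Find the fundamental solution (x₁, y₁) of x² - 35y² = 1.
  Expand √35 as a continued fraction. a₀ = ⌊√35⌋ = 5; iterate m_{k+1} = d_k·a_k − m_k, d_{k+1} = (35 − m_{k+1}²)/d_k, a_{k+1} = ⌊(a₀ + m_{k+1})/d_{k+1}⌋ (starting m₀ = 0, d₀ = 1), with convergents p_k = a_k·p_{k-1} + p_{k-2}, q_k = a_k·q_{k-1} + q_{k-2} (p₋₁ = 1, q₋₁ = 0):
  k = 0: a₀ = 5; p₀/q₀ = 5/1; p₀² − 35·q₀² = 25 − 35 = -10.
  k = 1: m = 5, d = 10, a = ⌊(5 + 5)/10⌋ = 1; p/q = (1·5 + 1)/(1·1 + 0) = 6/1; p² − 35·q² = 36 − 35 = 1.
  The first convergent with p² − 35·q² = 1 gives the fundamental solution (x₁, y₁) = (6, 1).
Step 2: Apply the recurrence (x_{n+1}, y_{n+1}) = (x₁x_n + 35y₁y_n, x₁y_n + y₁x_n) repeatedly.
  From (x_1, y_1) = (6, 1): x_2 = 6·6 + 35·1·1 = 71; y_2 = 6·1 + 1·6 = 12.
Step 3: Verify x_2² - 35·y_2² = 5041 - 5040 = 1 (should be 1). ✓

(x_1, y_1) = (6, 1); (x_2, y_2) = (71, 12).


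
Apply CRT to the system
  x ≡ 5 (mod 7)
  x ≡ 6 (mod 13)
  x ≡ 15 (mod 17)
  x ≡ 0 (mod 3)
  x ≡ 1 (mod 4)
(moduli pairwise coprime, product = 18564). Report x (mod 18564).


Product of moduli M = 7 · 13 · 17 · 3 · 4 = 18564.
Merge one congruence at a time:
  Start: x ≡ 5 (mod 7).
  Combine with x ≡ 6 (mod 13); new modulus lcm = 91.
    Write x = 5 + 7·t and substitute into x ≡ 6 (mod 13): 7·t ≡ 6 − 5 = 1 (mod 13).
    The inverse of 7 mod 13 is 2 (since 7·2 = 14 = 1·13 + 1), so t ≡ 2·1 = 2 ≡ 2 (mod 13).
    Then x = 5 + 7·2 = 19, valid modulo lcm(7, 13) = 91: x ≡ 19 (mod 91).
  Combine with x ≡ 15 (mod 17); new modulus lcm = 1547.
    Write x = 19 + 91·t and substitute into x ≡ 15 (mod 17): 91·t ≡ 15 − 19 = -4 (mod 17).
    Reduce coefficients mod 17: 6·t ≡ 13 (mod 17).
    The inverse of 6 mod 17 is 3 (since 6·3 = 18 = 1·17 + 1), so t ≡ 3·13 = 39 ≡ 5 (mod 17).
    Then x = 19 + 91·5 = 474, valid modulo lcm(91, 17) = 1547: x ≡ 474 (mod 1547).
  Combine with x ≡ 0 (mod 3); new modulus lcm = 4641.
    Write x = 474 + 1547·t and substitute into x ≡ 0 (mod 3): 1547·t ≡ 0 − 474 = -474 (mod 3).
    Reduce coefficients mod 3: 2·t ≡ 0 (mod 3).
    The inverse of 2 mod 3 is 2 (since 2·2 = 4 = 1·3 + 1), so t ≡ 2·0 = 0 ≡ 0 (mod 3).
    Then x = 474 + 1547·0 = 474, valid modulo lcm(1547, 3) = 4641: x ≡ 474 (mod 4641).
  Combine with x ≡ 1 (mod 4); new modulus lcm = 18564.
    Write x = 474 + 4641·t and substitute into x ≡ 1 (mod 4): 4641·t ≡ 1 − 474 = -473 (mod 4).
    Reduce coefficients mod 4: 1·t ≡ 3 (mod 4).
    So t ≡ 3 (mod 4).
    Then x = 474 + 4641·3 = 14397, valid modulo lcm(4641, 4) = 18564: x ≡ 14397 (mod 18564).
Verify against each original: 14397 mod 7 = 5, 14397 mod 13 = 6, 14397 mod 17 = 15, 14397 mod 3 = 0, 14397 mod 4 = 1.

x ≡ 14397 (mod 18564).


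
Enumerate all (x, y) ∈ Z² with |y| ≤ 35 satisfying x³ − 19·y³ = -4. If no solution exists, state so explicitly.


The equation is x³ - 19y³ = -4. For fixed y, x³ = 19·y³ − 4, so a solution requires the RHS to be a perfect cube.
Strategy: iterate y from -35 to 35, compute RHS = 19·y³ − 4, and check whether it is a (positive or negative) perfect cube.
Check small values of y:
  y = 0: RHS = -4 is not a perfect cube.
  y = 1: RHS = 15 is not a perfect cube.
  y = -1: RHS = -23 is not a perfect cube.
  y = 2: RHS = 148 is not a perfect cube.
  y = -2: RHS = -156 is not a perfect cube.
  y = 3: RHS = 509 is not a perfect cube.
  y = -3: RHS = -517 is not a perfect cube.
Continuing the search up to |y| = 35 finds no solutions either.
No (x, y) in the scanned range satisfies the equation.

No integer solutions with |y| ≤ 35.


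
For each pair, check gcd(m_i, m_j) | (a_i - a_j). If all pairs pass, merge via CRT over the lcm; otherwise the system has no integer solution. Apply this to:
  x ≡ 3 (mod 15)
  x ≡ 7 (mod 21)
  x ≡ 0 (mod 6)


Moduli 15, 21, 6 are not pairwise coprime, so CRT works modulo lcm(m_i) when all pairwise compatibility conditions hold.
Pairwise compatibility: gcd(m_i, m_j) must divide a_i - a_j for every pair.
Merge one congruence at a time:
  Start: x ≡ 3 (mod 15).
  Combine with x ≡ 7 (mod 21): gcd(15, 21) = 3, and 7 - 3 = 4 is NOT divisible by 3.
    ⇒ system is inconsistent (no integer solution).

No solution (the system is inconsistent).


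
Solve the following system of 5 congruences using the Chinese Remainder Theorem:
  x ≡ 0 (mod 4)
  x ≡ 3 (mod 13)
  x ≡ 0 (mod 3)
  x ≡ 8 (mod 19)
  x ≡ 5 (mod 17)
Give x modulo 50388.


Product of moduli M = 4 · 13 · 3 · 19 · 17 = 50388.
Merge one congruence at a time:
  Start: x ≡ 0 (mod 4).
  Combine with x ≡ 3 (mod 13); new modulus lcm = 52.
    Write x = 0 + 4·t and substitute into x ≡ 3 (mod 13): 4·t ≡ 3 − 0 = 3 (mod 13).
    The inverse of 4 mod 13 is 10 (since 4·10 = 40 = 3·13 + 1), so t ≡ 10·3 = 30 ≡ 4 (mod 13).
    Then x = 0 + 4·4 = 16, valid modulo lcm(4, 13) = 52: x ≡ 16 (mod 52).
  Combine with x ≡ 0 (mod 3); new modulus lcm = 156.
    Write x = 16 + 52·t and substitute into x ≡ 0 (mod 3): 52·t ≡ 0 − 16 = -16 (mod 3).
    Reduce coefficients mod 3: 1·t ≡ 2 (mod 3).
    So t ≡ 2 (mod 3).
    Then x = 16 + 52·2 = 120, valid modulo lcm(52, 3) = 156: x ≡ 120 (mod 156).
  Combine with x ≡ 8 (mod 19); new modulus lcm = 2964.
    Write x = 120 + 156·t and substitute into x ≡ 8 (mod 19): 156·t ≡ 8 − 120 = -112 (mod 19).
    Reduce coefficients mod 19: 4·t ≡ 2 (mod 19).
    The inverse of 4 mod 19 is 5 (since 4·5 = 20 = 1·19 + 1), so t ≡ 5·2 = 10 ≡ 10 (mod 19).
    Then x = 120 + 156·10 = 1680, valid modulo lcm(156, 19) = 2964: x ≡ 1680 (mod 2964).
  Combine with x ≡ 5 (mod 17); new modulus lcm = 50388.
    Write x = 1680 + 2964·t and substitute into x ≡ 5 (mod 17): 2964·t ≡ 5 − 1680 = -1675 (mod 17).
    Reduce coefficients mod 17: 6·t ≡ 8 (mod 17).
    The inverse of 6 mod 17 is 3 (since 6·3 = 18 = 1·17 + 1), so t ≡ 3·8 = 24 ≡ 7 (mod 17).
    Then x = 1680 + 2964·7 = 22428, valid modulo lcm(2964, 17) = 50388: x ≡ 22428 (mod 50388).
Verify against each original: 22428 mod 4 = 0, 22428 mod 13 = 3, 22428 mod 3 = 0, 22428 mod 19 = 8, 22428 mod 17 = 5.

x ≡ 22428 (mod 50388).


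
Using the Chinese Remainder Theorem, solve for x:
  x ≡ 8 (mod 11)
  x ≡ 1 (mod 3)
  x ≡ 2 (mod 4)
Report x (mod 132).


Moduli 11, 3, 4 are pairwise coprime; by CRT there is a unique solution modulo M = 11 · 3 · 4 = 132.
Solve pairwise, accumulating the modulus:
  Start with x ≡ 8 (mod 11).
  Combine with x ≡ 1 (mod 3): since gcd(11, 3) = 1, we get a unique residue mod 33.
    Write x = 8 + 11·t and substitute into x ≡ 1 (mod 3): 11·t ≡ 1 − 8 = -7 (mod 3).
    Reduce coefficients mod 3: 2·t ≡ 2 (mod 3).
    The inverse of 2 mod 3 is 2 (since 2·2 = 4 = 1·3 + 1), so t ≡ 2·2 = 4 ≡ 1 (mod 3).
    Then x = 8 + 11·1 = 19, valid modulo lcm(11, 3) = 33: x ≡ 19 (mod 33).
  Combine with x ≡ 2 (mod 4): since gcd(33, 4) = 1, we get a unique residue mod 132.
    Write x = 19 + 33·t and substitute into x ≡ 2 (mod 4): 33·t ≡ 2 − 19 = -17 (mod 4).
    Reduce coefficients mod 4: 1·t ≡ 3 (mod 4).
    So t ≡ 3 (mod 4).
    Then x = 19 + 33·3 = 118, valid modulo lcm(33, 4) = 132: x ≡ 118 (mod 132).
Verify: 118 mod 11 = 8 ✓, 118 mod 3 = 1 ✓, 118 mod 4 = 2 ✓.

x ≡ 118 (mod 132).


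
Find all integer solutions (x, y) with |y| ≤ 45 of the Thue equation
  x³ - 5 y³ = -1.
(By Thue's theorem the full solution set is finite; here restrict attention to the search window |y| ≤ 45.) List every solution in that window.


The equation is x³ - 5y³ = -1. For fixed y, x³ = 5·y³ − 1, so a solution requires the RHS to be a perfect cube.
Strategy: iterate y from -45 to 45, compute RHS = 5·y³ − 1, and check whether it is a (positive or negative) perfect cube.
Check small values of y:
  y = 0: RHS = -1 = (-1)³ ⇒ x = -1 works.
  y = 1: RHS = 4 is not a perfect cube.
  y = -1: RHS = -6 is not a perfect cube.
  y = 2: RHS = 39 is not a perfect cube.
  y = -2: RHS = -41 is not a perfect cube.
  y = 3: RHS = 134 is not a perfect cube.
  y = -3: RHS = -136 is not a perfect cube.
Continuing the search up to |y| = 45 finds no further solutions beyond those listed.
Collected solutions: (-1, 0).

Solutions (with |y| ≤ 45): (-1, 0).


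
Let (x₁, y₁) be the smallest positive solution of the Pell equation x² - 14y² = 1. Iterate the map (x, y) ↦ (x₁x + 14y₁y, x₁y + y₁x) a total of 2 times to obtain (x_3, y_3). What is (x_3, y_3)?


Step 1: Find the fundamental solution (x₁, y₁) of x² - 14y² = 1.
  Expand √14 as a continued fraction. a₀ = ⌊√14⌋ = 3; iterate m_{k+1} = d_k·a_k − m_k, d_{k+1} = (14 − m_{k+1}²)/d_k, a_{k+1} = ⌊(a₀ + m_{k+1})/d_{k+1}⌋ (starting m₀ = 0, d₀ = 1), with convergents p_k = a_k·p_{k-1} + p_{k-2}, q_k = a_k·q_{k-1} + q_{k-2} (p₋₁ = 1, q₋₁ = 0):
  k = 0: a₀ = 3; p₀/q₀ = 3/1; p₀² − 14·q₀² = 9 − 14 = -5.
  k = 1: m = 3, d = 5, a = ⌊(3 + 3)/5⌋ = 1; p/q = (1·3 + 1)/(1·1 + 0) = 4/1; p² − 14·q² = 16 − 14 = 2.
  k = 2: m = 2, d = 2, a = ⌊(3 + 2)/2⌋ = 2; p/q = (2·4 + 3)/(2·1 + 1) = 11/3; p² − 14·q² = 121 − 126 = -5.
  k = 3: m = 2, d = 5, a = ⌊(3 + 2)/5⌋ = 1; p/q = (1·11 + 4)/(1·3 + 1) = 15/4; p² − 14·q² = 225 − 224 = 1.
  The first convergent with p² − 14·q² = 1 gives the fundamental solution (x₁, y₁) = (15, 4).
Step 2: Apply the recurrence (x_{n+1}, y_{n+1}) = (x₁x_n + 14y₁y_n, x₁y_n + y₁x_n) repeatedly.
  From (x_1, y_1) = (15, 4): x_2 = 15·15 + 14·4·4 = 449; y_2 = 15·4 + 4·15 = 120.
  From (x_2, y_2) = (449, 120): x_3 = 15·449 + 14·4·120 = 13455; y_3 = 15·120 + 4·449 = 3596.
Step 3: Verify x_3² - 14·y_3² = 181037025 - 181037024 = 1 (should be 1). ✓

(x_1, y_1) = (15, 4); (x_3, y_3) = (13455, 3596).


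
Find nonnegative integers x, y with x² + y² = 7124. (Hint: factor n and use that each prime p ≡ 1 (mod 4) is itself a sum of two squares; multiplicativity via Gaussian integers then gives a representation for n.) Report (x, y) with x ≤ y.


Step 1: Factor n = 7124 = 2^2 · 13 · 137.
Step 2: Check the mod-4 condition on each prime factor: 2 = 2 (special); 13 ≡ 1 (mod 4), exponent 1; 137 ≡ 1 (mod 4), exponent 1.
All primes ≡ 3 (mod 4) appear to even exponent (or don't appear), so by the two-squares theorem n IS expressible as a sum of two squares.
Step 3: Build a representation. Group n = k² · m with k = 2 and m = 13 · 137 = 1781 (a product of primes ≡ 1 (mod 4)); a representation of m scales to one of n via (k·x)² + (k·y)² = k²(x² + y²). Each prime p ≡ 1 (mod 4) is itself a sum of two squares; find a² by testing p − a² for a perfect square:
  13: 13 − 1² = 12, 13 − 2² = 9 = 3² ⇒ 13 = 2² + 3².
  137: 137 − 1² = 136, 137 − 2² = 133, 137 − 3² = 128, 137 − 4² = 121 = 11² ⇒ 137 = 4² + 11².
  Combine using the Brahmagupta–Fibonacci identity (a² + b²)(c² + d²) = (ac − bd)² + (ad + bc)² = (ac + bd)² + (ad − bc)²:
  13 · 137 = 1781: from (2² + 3²)(4² + 11²), take (2·4 − 3·11, 2·11 + 3·4) = (8 − 33, 22 + 12) = (-25, 34); dropping signs (only squares matter) gives (25, 34); check 25² + 34² = 625 + 1156 = 1781 ✓.
  Scale by k = 2: (2·25, 2·34) = (50, 68).
Step 4: Order so x ≤ y and verify: 50² + 68² = 2500 + 4624 = 7124 = n. ✓

n = 7124 = 50² + 68² (one valid representation with x ≤ y).


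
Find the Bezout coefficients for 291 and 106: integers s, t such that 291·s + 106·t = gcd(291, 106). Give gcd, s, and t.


Euclidean algorithm on (291, 106) — divide until remainder is 0:
  291 = 2 · 106 + 79
  106 = 1 · 79 + 27
  79 = 2 · 27 + 25
  27 = 1 · 25 + 2
  25 = 12 · 2 + 1
  2 = 2 · 1 + 0
gcd(291, 106) = 1.
Track Bezout coefficients alongside the remainders: start with r₀ = 291 = a·1 + b·0 (s = 1, t = 0) and r₁ = 106 = a·0 + b·1 (s = 0, t = 1); each new remainder r_{k+1} = r_{k-1} − q_k·r_k inherits s_{k+1} = s_{k-1} − q_k·s_k, t_{k+1} = t_{k-1} − q_k·t_k, so r_k = a·s_k + b·t_k at every step:
  q = 2: r = 79, s = 1 − 2·0 = 1, t = 0 − 2·1 = -2  (check: 291·1 + 106·(-2) = 79)
  q = 1: r = 27, s = 0 − 1·1 = -1, t = 1 − 1·(-2) = 3  (check: 291·(-1) + 106·3 = 27)
  q = 2: r = 25, s = 1 − 2·(-1) = 3, t = -2 − 2·3 = -8  (check: 291·3 + 106·(-8) = 25)
  q = 1: r = 2, s = -1 − 1·3 = -4, t = 3 − 1·(-8) = 11  (check: 291·(-4) + 106·11 = 2)
  q = 12: r = 1, s = 3 − 12·(-4) = 51, t = -8 − 12·11 = -140  (check: 291·51 + 106·(-140) = 1)
The row with r = 1 (the gcd) gives the Bezout coefficients s = 51, t = -140.
Result: 291 · (51) + 106 · (-140) = 1.

gcd(291, 106) = 1; s = 51, t = -140 (check: 291·51 + 106·(-140) = 1).


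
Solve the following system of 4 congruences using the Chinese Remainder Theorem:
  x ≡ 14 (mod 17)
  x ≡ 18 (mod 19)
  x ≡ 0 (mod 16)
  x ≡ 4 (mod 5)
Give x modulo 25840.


Product of moduli M = 17 · 19 · 16 · 5 = 25840.
Merge one congruence at a time:
  Start: x ≡ 14 (mod 17).
  Combine with x ≡ 18 (mod 19); new modulus lcm = 323.
    Write x = 14 + 17·t and substitute into x ≡ 18 (mod 19): 17·t ≡ 18 − 14 = 4 (mod 19).
    The inverse of 17 mod 19 is 9 (since 17·9 = 153 = 8·19 + 1), so t ≡ 9·4 = 36 ≡ 17 (mod 19).
    Then x = 14 + 17·17 = 303, valid modulo lcm(17, 19) = 323: x ≡ 303 (mod 323).
  Combine with x ≡ 0 (mod 16); new modulus lcm = 5168.
    Write x = 303 + 323·t and substitute into x ≡ 0 (mod 16): 323·t ≡ 0 − 303 = -303 (mod 16).
    Reduce coefficients mod 16: 3·t ≡ 1 (mod 16).
    The inverse of 3 mod 16 is 11 (since 3·11 = 33 = 2·16 + 1), so t ≡ 11·1 = 11 ≡ 11 (mod 16).
    Then x = 303 + 323·11 = 3856, valid modulo lcm(323, 16) = 5168: x ≡ 3856 (mod 5168).
  Combine with x ≡ 4 (mod 5); new modulus lcm = 25840.
    Write x = 3856 + 5168·t and substitute into x ≡ 4 (mod 5): 5168·t ≡ 4 − 3856 = -3852 (mod 5).
    Reduce coefficients mod 5: 3·t ≡ 3 (mod 5).
    The inverse of 3 mod 5 is 2 (since 3·2 = 6 = 1·5 + 1), so t ≡ 2·3 = 6 ≡ 1 (mod 5).
    Then x = 3856 + 5168·1 = 9024, valid modulo lcm(5168, 5) = 25840: x ≡ 9024 (mod 25840).
Verify against each original: 9024 mod 17 = 14, 9024 mod 19 = 18, 9024 mod 16 = 0, 9024 mod 5 = 4.

x ≡ 9024 (mod 25840).


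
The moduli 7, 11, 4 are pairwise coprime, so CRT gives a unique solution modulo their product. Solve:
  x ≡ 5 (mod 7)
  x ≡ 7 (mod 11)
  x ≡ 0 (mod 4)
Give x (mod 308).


Moduli 7, 11, 4 are pairwise coprime; by CRT there is a unique solution modulo M = 7 · 11 · 4 = 308.
Solve pairwise, accumulating the modulus:
  Start with x ≡ 5 (mod 7).
  Combine with x ≡ 7 (mod 11): since gcd(7, 11) = 1, we get a unique residue mod 77.
    Write x = 5 + 7·t and substitute into x ≡ 7 (mod 11): 7·t ≡ 7 − 5 = 2 (mod 11).
    The inverse of 7 mod 11 is 8 (since 7·8 = 56 = 5·11 + 1), so t ≡ 8·2 = 16 ≡ 5 (mod 11).
    Then x = 5 + 7·5 = 40, valid modulo lcm(7, 11) = 77: x ≡ 40 (mod 77).
  Combine with x ≡ 0 (mod 4): since gcd(77, 4) = 1, we get a unique residue mod 308.
    Write x = 40 + 77·t and substitute into x ≡ 0 (mod 4): 77·t ≡ 0 − 40 = -40 (mod 4).
    Reduce coefficients mod 4: 1·t ≡ 0 (mod 4).
    So t ≡ 0 (mod 4).
    Then x = 40 + 77·0 = 40, valid modulo lcm(77, 4) = 308: x ≡ 40 (mod 308).
Verify: 40 mod 7 = 5 ✓, 40 mod 11 = 7 ✓, 40 mod 4 = 0 ✓.

x ≡ 40 (mod 308).


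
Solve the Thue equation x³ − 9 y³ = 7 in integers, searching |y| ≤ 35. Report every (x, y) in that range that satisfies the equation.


The equation is x³ - 9y³ = 7. For fixed y, x³ = 9·y³ + 7, so a solution requires the RHS to be a perfect cube.
Strategy: iterate y from -35 to 35, compute RHS = 9·y³ + 7, and check whether it is a (positive or negative) perfect cube.
Check small values of y:
  y = 0: RHS = 7 is not a perfect cube.
  y = 1: RHS = 16 is not a perfect cube.
  y = -1: RHS = -2 is not a perfect cube.
  y = 2: RHS = 79 is not a perfect cube.
  y = -2: RHS = -65 is not a perfect cube.
  y = 3: RHS = 250 is not a perfect cube.
  y = -3: RHS = -236 is not a perfect cube.
Continuing the search up to |y| = 35 finds no solutions either.
No (x, y) in the scanned range satisfies the equation.

No integer solutions with |y| ≤ 35.


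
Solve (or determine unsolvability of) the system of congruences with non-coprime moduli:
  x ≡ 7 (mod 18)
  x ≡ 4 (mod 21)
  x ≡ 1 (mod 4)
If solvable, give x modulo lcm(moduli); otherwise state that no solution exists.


Moduli 18, 21, 4 are not pairwise coprime, so CRT works modulo lcm(m_i) when all pairwise compatibility conditions hold.
Pairwise compatibility: gcd(m_i, m_j) must divide a_i - a_j for every pair.
Merge one congruence at a time:
  Start: x ≡ 7 (mod 18).
  Combine with x ≡ 4 (mod 21): gcd(18, 21) = 3; 4 - 7 = -3, which IS divisible by 3, so compatible.
    Write x = 7 + 18·t and substitute into x ≡ 4 (mod 21): 18·t ≡ 4 − 7 = -3 (mod 21).
    Divide the congruence (and modulus) by g = 3: 6·t ≡ -1 (mod 7).
    Reduce coefficients mod 7: 6·t ≡ 6 (mod 7).
    The inverse of 6 mod 7 is 6 (since 6·6 = 36 = 5·7 + 1), so t ≡ 6·6 = 36 ≡ 1 (mod 7).
    Then x = 7 + 18·1 = 25, valid modulo lcm(18, 21) = 126: x ≡ 25 (mod 126).
  Combine with x ≡ 1 (mod 4): gcd(126, 4) = 2; 1 - 25 = -24, which IS divisible by 2, so compatible.
    Write x = 25 + 126·t and substitute into x ≡ 1 (mod 4): 126·t ≡ 1 − 25 = -24 (mod 4).
    Divide the congruence (and modulus) by g = 2: 63·t ≡ -12 (mod 2).
    Reduce coefficients mod 2: 1·t ≡ 0 (mod 2).
    So t ≡ 0 (mod 2).
    Then x = 25 + 126·0 = 25, valid modulo lcm(126, 4) = 252: x ≡ 25 (mod 252).
Verify: 25 mod 18 = 7, 25 mod 21 = 4, 25 mod 4 = 1.

x ≡ 25 (mod 252).


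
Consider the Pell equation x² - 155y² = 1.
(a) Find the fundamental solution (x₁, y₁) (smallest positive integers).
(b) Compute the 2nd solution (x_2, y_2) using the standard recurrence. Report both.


Step 1: Find the fundamental solution (x₁, y₁) of x² - 155y² = 1.
  Expand √155 as a continued fraction. a₀ = ⌊√155⌋ = 12; iterate m_{k+1} = d_k·a_k − m_k, d_{k+1} = (155 − m_{k+1}²)/d_k, a_{k+1} = ⌊(a₀ + m_{k+1})/d_{k+1}⌋ (starting m₀ = 0, d₀ = 1), with convergents p_k = a_k·p_{k-1} + p_{k-2}, q_k = a_k·q_{k-1} + q_{k-2} (p₋₁ = 1, q₋₁ = 0):
  k = 0: a₀ = 12; p₀/q₀ = 12/1; p₀² − 155·q₀² = 144 − 155 = -11.
  k = 1: m = 12, d = 11, a = ⌊(12 + 12)/11⌋ = 2; p/q = (2·12 + 1)/(2·1 + 0) = 25/2; p² − 155·q² = 625 − 620 = 5.
  k = 2: m = 10, d = 5, a = ⌊(12 + 10)/5⌋ = 4; p/q = (4·25 + 12)/(4·2 + 1) = 112/9; p² − 155·q² = 12544 − 12555 = -11.
  k = 3: m = 10, d = 11, a = ⌊(12 + 10)/11⌋ = 2; p/q = (2·112 + 25)/(2·9 + 2) = 249/20; p² − 155·q² = 62001 − 62000 = 1.
  The first convergent with p² − 155·q² = 1 gives the fundamental solution (x₁, y₁) = (249, 20).
Step 2: Apply the recurrence (x_{n+1}, y_{n+1}) = (x₁x_n + 155y₁y_n, x₁y_n + y₁x_n) repeatedly.
  From (x_1, y_1) = (249, 20): x_2 = 249·249 + 155·20·20 = 124001; y_2 = 249·20 + 20·249 = 9960.
Step 3: Verify x_2² - 155·y_2² = 15376248001 - 15376248000 = 1 (should be 1). ✓

(x_1, y_1) = (249, 20); (x_2, y_2) = (124001, 9960).


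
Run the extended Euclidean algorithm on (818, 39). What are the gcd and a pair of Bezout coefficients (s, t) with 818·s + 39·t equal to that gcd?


Euclidean algorithm on (818, 39) — divide until remainder is 0:
  818 = 20 · 39 + 38
  39 = 1 · 38 + 1
  38 = 38 · 1 + 0
gcd(818, 39) = 1.
Track Bezout coefficients alongside the remainders: start with r₀ = 818 = a·1 + b·0 (s = 1, t = 0) and r₁ = 39 = a·0 + b·1 (s = 0, t = 1); each new remainder r_{k+1} = r_{k-1} − q_k·r_k inherits s_{k+1} = s_{k-1} − q_k·s_k, t_{k+1} = t_{k-1} − q_k·t_k, so r_k = a·s_k + b·t_k at every step:
  q = 20: r = 38, s = 1 − 20·0 = 1, t = 0 − 20·1 = -20  (check: 818·1 + 39·(-20) = 38)
  q = 1: r = 1, s = 0 − 1·1 = -1, t = 1 − 1·(-20) = 21  (check: 818·(-1) + 39·21 = 1)
The row with r = 1 (the gcd) gives the Bezout coefficients s = -1, t = 21.
Result: 818 · (-1) + 39 · (21) = 1.

gcd(818, 39) = 1; s = -1, t = 21 (check: 818·(-1) + 39·21 = 1).


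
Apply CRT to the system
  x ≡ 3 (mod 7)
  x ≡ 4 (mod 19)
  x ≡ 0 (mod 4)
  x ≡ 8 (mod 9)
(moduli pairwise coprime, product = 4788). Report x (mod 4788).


Product of moduli M = 7 · 19 · 4 · 9 = 4788.
Merge one congruence at a time:
  Start: x ≡ 3 (mod 7).
  Combine with x ≡ 4 (mod 19); new modulus lcm = 133.
    Write x = 3 + 7·t and substitute into x ≡ 4 (mod 19): 7·t ≡ 4 − 3 = 1 (mod 19).
    The inverse of 7 mod 19 is 11 (since 7·11 = 77 = 4·19 + 1), so t ≡ 11·1 = 11 ≡ 11 (mod 19).
    Then x = 3 + 7·11 = 80, valid modulo lcm(7, 19) = 133: x ≡ 80 (mod 133).
  Combine with x ≡ 0 (mod 4); new modulus lcm = 532.
    Write x = 80 + 133·t and substitute into x ≡ 0 (mod 4): 133·t ≡ 0 − 80 = -80 (mod 4).
    Reduce coefficients mod 4: 1·t ≡ 0 (mod 4).
    So t ≡ 0 (mod 4).
    Then x = 80 + 133·0 = 80, valid modulo lcm(133, 4) = 532: x ≡ 80 (mod 532).
  Combine with x ≡ 8 (mod 9); new modulus lcm = 4788.
    Write x = 80 + 532·t and substitute into x ≡ 8 (mod 9): 532·t ≡ 8 − 80 = -72 (mod 9).
    Reduce coefficients mod 9: 1·t ≡ 0 (mod 9).
    So t ≡ 0 (mod 9).
    Then x = 80 + 532·0 = 80, valid modulo lcm(532, 9) = 4788: x ≡ 80 (mod 4788).
Verify against each original: 80 mod 7 = 3, 80 mod 19 = 4, 80 mod 4 = 0, 80 mod 9 = 8.

x ≡ 80 (mod 4788).


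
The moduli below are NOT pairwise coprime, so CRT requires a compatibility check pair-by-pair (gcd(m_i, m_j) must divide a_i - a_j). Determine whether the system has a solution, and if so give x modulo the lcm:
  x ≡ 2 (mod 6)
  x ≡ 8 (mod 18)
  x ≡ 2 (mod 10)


Moduli 6, 18, 10 are not pairwise coprime, so CRT works modulo lcm(m_i) when all pairwise compatibility conditions hold.
Pairwise compatibility: gcd(m_i, m_j) must divide a_i - a_j for every pair.
Merge one congruence at a time:
  Start: x ≡ 2 (mod 6).
  Combine with x ≡ 8 (mod 18): gcd(6, 18) = 6; 8 - 2 = 6, which IS divisible by 6, so compatible.
    Write x = 2 + 6·t and substitute into x ≡ 8 (mod 18): 6·t ≡ 8 − 2 = 6 (mod 18).
    Divide the congruence (and modulus) by g = 6: 1·t ≡ 1 (mod 3).
    So t ≡ 1 (mod 3).
    Then x = 2 + 6·1 = 8, valid modulo lcm(6, 18) = 18: x ≡ 8 (mod 18).
  Combine with x ≡ 2 (mod 10): gcd(18, 10) = 2; 2 - 8 = -6, which IS divisible by 2, so compatible.
    Write x = 8 + 18·t and substitute into x ≡ 2 (mod 10): 18·t ≡ 2 − 8 = -6 (mod 10).
    Divide the congruence (and modulus) by g = 2: 9·t ≡ -3 (mod 5).
    Reduce coefficients mod 5: 4·t ≡ 2 (mod 5).
    The inverse of 4 mod 5 is 4 (since 4·4 = 16 = 3·5 + 1), so t ≡ 4·2 = 8 ≡ 3 (mod 5).
    Then x = 8 + 18·3 = 62, valid modulo lcm(18, 10) = 90: x ≡ 62 (mod 90).
Verify: 62 mod 6 = 2, 62 mod 18 = 8, 62 mod 10 = 2.

x ≡ 62 (mod 90).


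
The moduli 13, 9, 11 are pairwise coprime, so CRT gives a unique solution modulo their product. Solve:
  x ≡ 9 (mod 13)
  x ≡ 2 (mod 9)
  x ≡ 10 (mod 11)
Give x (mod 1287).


Moduli 13, 9, 11 are pairwise coprime; by CRT there is a unique solution modulo M = 13 · 9 · 11 = 1287.
Solve pairwise, accumulating the modulus:
  Start with x ≡ 9 (mod 13).
  Combine with x ≡ 2 (mod 9): since gcd(13, 9) = 1, we get a unique residue mod 117.
    Write x = 9 + 13·t and substitute into x ≡ 2 (mod 9): 13·t ≡ 2 − 9 = -7 (mod 9).
    Reduce coefficients mod 9: 4·t ≡ 2 (mod 9).
    The inverse of 4 mod 9 is 7 (since 4·7 = 28 = 3·9 + 1), so t ≡ 7·2 = 14 ≡ 5 (mod 9).
    Then x = 9 + 13·5 = 74, valid modulo lcm(13, 9) = 117: x ≡ 74 (mod 117).
  Combine with x ≡ 10 (mod 11): since gcd(117, 11) = 1, we get a unique residue mod 1287.
    Write x = 74 + 117·t and substitute into x ≡ 10 (mod 11): 117·t ≡ 10 − 74 = -64 (mod 11).
    Reduce coefficients mod 11: 7·t ≡ 2 (mod 11).
    The inverse of 7 mod 11 is 8 (since 7·8 = 56 = 5·11 + 1), so t ≡ 8·2 = 16 ≡ 5 (mod 11).
    Then x = 74 + 117·5 = 659, valid modulo lcm(117, 11) = 1287: x ≡ 659 (mod 1287).
Verify: 659 mod 13 = 9 ✓, 659 mod 9 = 2 ✓, 659 mod 11 = 10 ✓.

x ≡ 659 (mod 1287).


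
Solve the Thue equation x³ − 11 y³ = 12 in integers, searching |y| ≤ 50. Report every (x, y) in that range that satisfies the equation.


The equation is x³ - 11y³ = 12. For fixed y, x³ = 11·y³ + 12, so a solution requires the RHS to be a perfect cube.
Strategy: iterate y from -50 to 50, compute RHS = 11·y³ + 12, and check whether it is a (positive or negative) perfect cube.
Check small values of y:
  y = 0: RHS = 12 is not a perfect cube.
  y = 1: RHS = 23 is not a perfect cube.
  y = -1: RHS = 1 = (1)³ ⇒ x = 1 works.
  y = 2: RHS = 100 is not a perfect cube.
  y = -2: RHS = -76 is not a perfect cube.
  y = 3: RHS = 309 is not a perfect cube.
  y = -3: RHS = -285 is not a perfect cube.
Continuing the search up to |y| = 50 finds no further solutions beyond those listed.
Collected solutions: (1, -1).

Solutions (with |y| ≤ 50): (1, -1).


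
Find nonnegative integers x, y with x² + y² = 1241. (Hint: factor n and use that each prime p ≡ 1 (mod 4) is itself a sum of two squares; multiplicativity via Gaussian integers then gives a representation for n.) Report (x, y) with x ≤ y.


Step 1: Factor n = 1241 = 17 · 73.
Step 2: Check the mod-4 condition on each prime factor: 17 ≡ 1 (mod 4), exponent 1; 73 ≡ 1 (mod 4), exponent 1.
All primes ≡ 3 (mod 4) appear to even exponent (or don't appear), so by the two-squares theorem n IS expressible as a sum of two squares.
Step 3: Build a representation. Here n = 17 · 73 is a product of primes ≡ 1 (mod 4). Each prime p ≡ 1 (mod 4) is itself a sum of two squares; find a² by testing p − a² for a perfect square:
  17: 17 − 1² = 16 = 4² ⇒ 17 = 1² + 4².
  73: 73 − 1² = 72, 73 − 2² = 69, 73 − 3² = 64 = 8² ⇒ 73 = 3² + 8².
  Combine using the Brahmagupta–Fibonacci identity (a² + b²)(c² + d²) = (ac − bd)² + (ad + bc)² = (ac + bd)² + (ad − bc)²:
  17 · 73 = 1241: from (1² + 4²)(3² + 8²), take (1·3 − 4·8, 1·8 + 4·3) = (3 − 32, 8 + 12) = (-29, 20); dropping signs (only squares matter) gives (29, 20); check 29² + 20² = 841 + 400 = 1241 ✓.
Step 4: Order so x ≤ y and verify: 20² + 29² = 400 + 841 = 1241 = n. ✓

n = 1241 = 20² + 29² (one valid representation with x ≤ y).
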